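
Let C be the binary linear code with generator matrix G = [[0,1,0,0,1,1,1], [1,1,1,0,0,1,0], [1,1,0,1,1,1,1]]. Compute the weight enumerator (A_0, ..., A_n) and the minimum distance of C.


Weight distribution: A_0 = 1, A_2 = 1, A_4 = 5, A_6 = 1. Minimum distance d = 2.

Enumerate all 2^3 = 8 messages m ∈ F_2^3.
For each, compute codeword c = mG in F_2^7, then tally its weight.
  m = 000 → c = 0000000, weight = 0.
  m = 100 → c = 0100111, weight = 4.
  m = 010 → c = 1110010, weight = 4.
  m = 110 → c = 1010101, weight = 4.
  m = 001 → c = 1101111, weight = 6.
  m = 101 → c = 1001000, weight = 2.
  m = 011 → c = 0011101, weight = 4.
  m = 111 → c = 0111010, weight = 4.
Tally weights:
  weight 0: 1 codewords.
  weight 2: 1 codewords.
  weight 4: 5 codewords.
  weight 6: 1 codewords.
Minimum distance d = smallest w > 0 with A_w > 0 = 2.
Sanity: Σ A_w = 8 = 2^3 = 8 ✓.


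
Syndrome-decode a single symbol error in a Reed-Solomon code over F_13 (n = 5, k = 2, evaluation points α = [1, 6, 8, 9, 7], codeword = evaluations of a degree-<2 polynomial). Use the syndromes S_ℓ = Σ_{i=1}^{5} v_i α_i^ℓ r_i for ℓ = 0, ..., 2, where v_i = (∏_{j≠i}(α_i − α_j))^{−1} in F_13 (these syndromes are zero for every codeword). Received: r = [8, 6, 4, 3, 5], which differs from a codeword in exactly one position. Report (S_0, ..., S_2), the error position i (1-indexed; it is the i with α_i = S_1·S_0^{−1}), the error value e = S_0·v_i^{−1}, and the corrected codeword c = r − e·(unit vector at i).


S = (12, 12, 12), error at position 1, error magnitude e = 10, c = [11, 6, 4, 3, 5].

Step 1: column multipliers v_i = (∏_{j≠i}(α_i − α_j))^{−1} mod 13.
  i = 1 (α = 1): (1−6)(1−8)(1−9)(1−7) = (−5)·(−7)·(−8)·(−6) = 1680 ≡ 3, so v_1 = 3^{−1} = 9 (mod 13).
  i = 2 (α = 6): (6−1)(6−8)(6−9)(6−7) = 5·(−2)·(−3)·(−1) = −30 ≡ 9, so v_2 = 9^{−1} = 3 (mod 13).
  i = 3 (α = 8): (8−1)(8−6)(8−9)(8−7) = 7·2·(−1)·1 = −14 ≡ 12, so v_3 = 12^{−1} = 12 (mod 13).
  i = 4 (α = 9): (9−1)(9−6)(9−8)(9−7) = 8·3·1·2 = 48 ≡ 9, so v_4 = 9^{−1} = 3 (mod 13).
  i = 5 (α = 7): (7−1)(7−6)(7−8)(7−9) = 6·1·(−1)·(−2) = 12 ≡ 12, so v_5 = 12^{−1} = 12 (mod 13).
  v = [9, 3, 12, 3, 12].
Step 2: syndromes of r = [8, 6, 4, 3, 5] (all sums mod 13).
  S_0 = Σ v_i r_i = 9·8 + 3·6 + 12·4 + 3·3 + 12·5 = 207 ≡ 12.
  S_1 = Σ v_i α_i r_i = 9·1·8 + 3·6·6 + 12·8·4 + 3·9·3 + 12·7·5 = 1065 ≡ 12.
  α_i^2 mod 13 = [1, 10, 12, 3, 10].
  S_2 = Σ v_i α_i^2 r_i = 9·1·8 + 3·10·6 + 12·12·4 + 3·3·3 + 12·10·5 = 1455 ≡ 12.
  S = (12, 12, 12) ≠ 0, so r is not a codeword (an error is present).
Step 3: locate the error. For a single error e at position i, S_ℓ = v_i·e·α_i^ℓ, so α_err = S_1/S_0.
  S_0^{−1} = 12^{−1} = 12 (mod 13), so α_err = 12·12 = 144 ≡ 1 = α_1. Error position i = 1.
  Consistency check: S_2/S_1 = 12·12 = 144 ≡ 1 = α_err ✓ (single-error assumption holds).
Step 4: error magnitude e = S_0/v_1 = S_0·∏_{j≠1}(α_1 − α_j) = 12·3 = 36 ≡ 10 (mod 13).
Step 5: correct position 1: c_1 = r_1 − e = 8 − 10 ≡ 11 (mod 13). Hence c = [11, 6, 4, 3, 5].
  Check: interpolating c through the α_i gives m(x) = 12 + 12·x (degree < 2) with m(α_i) = c_i for every i, so c is indeed a codeword.


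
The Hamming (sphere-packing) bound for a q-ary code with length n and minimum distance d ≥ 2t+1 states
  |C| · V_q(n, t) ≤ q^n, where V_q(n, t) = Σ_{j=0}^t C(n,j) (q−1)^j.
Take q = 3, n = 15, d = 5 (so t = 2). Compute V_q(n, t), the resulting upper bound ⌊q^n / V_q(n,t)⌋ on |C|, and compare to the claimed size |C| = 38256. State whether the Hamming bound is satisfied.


V_q(n, t) = 451, q^n = 14348907, Hamming bound = 31815, |C| = 38256 > bound (violated).

Step 1: Compute V_q(n, t) = Σ_{j=0}^2 C(n, j) (q−1)^j.
  j = 0: C(15,0)·(2)^0 = 1·1 = 1.
  j = 1: C(15,1)·(2)^1 = 15·2 = 30.
  j = 2: C(15,2)·(2)^2 = 105·4 = 420.
  V_q(n, t) = 1 + 30 + 420 = 451.
Step 2: q^n = 3^15 = 14348907.
Step 3: Hamming bound ⌊q^n / V_q(n,t)⌋ = ⌊14348907/451⌋ = 31815.
Step 4: Compare |C| = 38256 to 31815: violated.
The claimed |C| lies above the Hamming bound, so no 3-ary code of length 15 with d ≥ 5 can have 38256 codewords.


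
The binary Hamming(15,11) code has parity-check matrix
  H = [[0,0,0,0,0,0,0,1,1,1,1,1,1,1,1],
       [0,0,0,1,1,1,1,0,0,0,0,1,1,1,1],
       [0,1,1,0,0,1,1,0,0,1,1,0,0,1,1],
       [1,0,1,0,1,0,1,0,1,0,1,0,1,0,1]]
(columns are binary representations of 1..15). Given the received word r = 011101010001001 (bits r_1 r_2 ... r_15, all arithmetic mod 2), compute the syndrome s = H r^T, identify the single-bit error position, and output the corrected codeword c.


s = (1, 0, 0, 0)^T, error position = 8, corrected codeword c = 011101000001001

Compute s = H r^T mod 2 one row at a time:
  s_1 = 1 + 0 + 0 + 0 + 1 + 0 + 0 + 1 = 3 ≡ 1 (mod 2).
  s_2 = 1 + 0 + 1 + 0 + 1 + 0 + 0 + 1 = 4 ≡ 0 (mod 2).
  s_3 = 1 + 1 + 1 + 0 + 0 + 0 + 0 + 1 = 4 ≡ 0 (mod 2).
  s_4 = 0 + 1 + 0 + 0 + 0 + 0 + 0 + 1 = 2 ≡ 0 (mod 2).
s = (1, 0, 0, 0)^T — this equals column 8 of H (binary 1000), so error is at position 8.
Correct: flip bit 8 of r = 011101010001001 to get c = 011101000001001.


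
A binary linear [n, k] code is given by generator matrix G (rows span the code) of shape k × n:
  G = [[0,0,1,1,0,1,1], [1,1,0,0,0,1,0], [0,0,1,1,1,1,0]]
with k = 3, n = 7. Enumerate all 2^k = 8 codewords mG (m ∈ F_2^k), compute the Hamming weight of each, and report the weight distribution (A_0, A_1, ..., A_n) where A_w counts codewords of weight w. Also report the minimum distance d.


Weight distribution: A_0 = 1, A_2 = 1, A_3 = 1, A_4 = 2, A_5 = 3. Minimum distance d = 2.

Enumerate all 2^3 = 8 messages m ∈ F_2^3.
For each, compute codeword c = mG in F_2^7, then tally its weight.
  m = 000 → c = 0000000, weight = 0.
  m = 100 → c = 0011011, weight = 4.
  m = 010 → c = 1100010, weight = 3.
  m = 110 → c = 1111001, weight = 5.
  m = 001 → c = 0011110, weight = 4.
  m = 101 → c = 0000101, weight = 2.
  m = 011 → c = 1111100, weight = 5.
  m = 111 → c = 1100111, weight = 5.
Tally weights:
  weight 0: 1 codewords.
  weight 2: 1 codewords.
  weight 3: 1 codewords.
  weight 4: 2 codewords.
  weight 5: 3 codewords.
Minimum distance d = smallest w > 0 with A_w > 0 = 2.
Sanity: Σ A_w = 8 = 2^3 = 8 ✓.


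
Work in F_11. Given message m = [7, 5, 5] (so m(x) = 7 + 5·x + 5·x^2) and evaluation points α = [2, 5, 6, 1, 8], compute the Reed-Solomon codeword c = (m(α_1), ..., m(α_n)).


c = [4, 3, 8, 6, 4]

Message polynomial: m(x) = 7 + 5·x + 5·x^2 (mod 11).
For each evaluation point α_i, compute m(α_i) mod 11:
  α_1 = 2: Horner steps 5 → 4 → 4, so m(2) = 4.
  α_2 = 5: Horner steps 5 → 8 → 3, so m(5) = 3.
  α_3 = 6: Horner steps 5 → 2 → 8, so m(6) = 8.
  α_4 = 1: Horner steps 5 → 10 → 6, so m(1) = 6.
  α_5 = 8: Horner steps 5 → 1 → 4, so m(8) = 4.
Codeword c = [4, 3, 8, 6, 4] ∈ F_11^5.


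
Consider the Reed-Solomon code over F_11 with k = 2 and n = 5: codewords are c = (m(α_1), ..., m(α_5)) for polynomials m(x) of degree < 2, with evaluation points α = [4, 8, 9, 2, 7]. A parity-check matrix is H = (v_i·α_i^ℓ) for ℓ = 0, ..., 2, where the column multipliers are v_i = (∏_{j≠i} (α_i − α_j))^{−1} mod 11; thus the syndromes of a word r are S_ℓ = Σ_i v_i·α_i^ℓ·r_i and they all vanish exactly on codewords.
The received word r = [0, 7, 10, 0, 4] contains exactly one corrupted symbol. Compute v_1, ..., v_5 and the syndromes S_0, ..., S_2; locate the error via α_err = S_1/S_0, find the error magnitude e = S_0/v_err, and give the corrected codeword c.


S = (5, 9, 3), error at position 1, error magnitude e = 5, c = [6, 7, 10, 0, 4].

Step 1: column multipliers v_i = (∏_{j≠i}(α_i − α_j))^{−1} mod 11.
  i = 1 (α = 4): (4−8)(4−9)(4−2)(4−7) = (−4)·(−5)·2·(−3) = −120 ≡ 1, so v_1 = 1^{−1} = 1 (mod 11).
  i = 2 (α = 8): (8−4)(8−9)(8−2)(8−7) = 4·(−1)·6·1 = −24 ≡ 9, so v_2 = 9^{−1} = 5 (mod 11).
  i = 3 (α = 9): (9−4)(9−8)(9−2)(9−7) = 5·1·7·2 = 70 ≡ 4, so v_3 = 4^{−1} = 3 (mod 11).
  i = 4 (α = 2): (2−4)(2−8)(2−9)(2−7) = (−2)·(−6)·(−7)·(−5) = 420 ≡ 2, so v_4 = 2^{−1} = 6 (mod 11).
  i = 5 (α = 7): (7−4)(7−8)(7−9)(7−2) = 3·(−1)·(−2)·5 = 30 ≡ 8, so v_5 = 8^{−1} = 7 (mod 11).
  v = [1, 5, 3, 6, 7].
Step 2: syndromes of r = [0, 7, 10, 0, 4] (all sums mod 11).
  S_0 = Σ v_i r_i = 1·0 + 5·7 + 3·10 + 6·0 + 7·4 = 93 ≡ 5.
  S_1 = Σ v_i α_i r_i = 1·4·0 + 5·8·7 + 3·9·10 + 6·2·0 + 7·7·4 = 746 ≡ 9.
  α_i^2 mod 11 = [5, 9, 4, 4, 5].
  S_2 = Σ v_i α_i^2 r_i = 1·5·0 + 5·9·7 + 3·4·10 + 6·4·0 + 7·5·4 = 575 ≡ 3.
  S = (5, 9, 3) ≠ 0, so r is not a codeword (an error is present).
Step 3: locate the error. For a single error e at position i, S_ℓ = v_i·e·α_i^ℓ, so α_err = S_1/S_0.
  S_0^{−1} = 5^{−1} = 9 (mod 11), so α_err = 9·9 = 81 ≡ 4 = α_1. Error position i = 1.
  Consistency check: S_2/S_1 = 3·5 = 15 ≡ 4 = α_err ✓ (single-error assumption holds).
Step 4: error magnitude e = S_0/v_1 = S_0·∏_{j≠1}(α_1 − α_j) = 5·1 = 5 ≡ 5 (mod 11).
Step 5: correct position 1: c_1 = r_1 − e = 0 − 5 ≡ 6 (mod 11). Hence c = [6, 7, 10, 0, 4].
  Check: interpolating c through the α_i gives m(x) = 5 + 3·x (degree < 2) with m(α_i) = c_i for every i, so c is indeed a codeword.


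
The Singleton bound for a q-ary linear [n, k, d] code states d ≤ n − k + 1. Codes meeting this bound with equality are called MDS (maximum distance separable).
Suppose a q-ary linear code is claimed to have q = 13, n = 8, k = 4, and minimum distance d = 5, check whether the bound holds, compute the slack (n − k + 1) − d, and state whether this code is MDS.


Singleton RHS = n − k + 1 = 5, slack = 0, bound satisfied, MDS.

Singleton bound: d ≤ n − k + 1.
Here n = 8, k = 4, so n − k + 1 = 5.
Given d = 5, check d ≤ 5: YES.
Slack = (n − k + 1) − d = 0.
The code is MDS (slack = 0).
Description: the claimed parameters are [8, 4, 5]_13; such a code would be MDS (meets Singleton bound).


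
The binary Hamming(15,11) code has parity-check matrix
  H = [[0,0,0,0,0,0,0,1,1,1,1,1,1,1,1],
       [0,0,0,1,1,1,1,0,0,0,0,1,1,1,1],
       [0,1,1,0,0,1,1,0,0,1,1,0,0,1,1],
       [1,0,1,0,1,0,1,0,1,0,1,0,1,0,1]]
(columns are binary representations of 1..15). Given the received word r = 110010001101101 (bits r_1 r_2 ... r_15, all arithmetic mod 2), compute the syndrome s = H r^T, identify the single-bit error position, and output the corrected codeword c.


s = (1, 0, 1, 1)^T, error position = 11, corrected codeword c = 110010001111101

Compute s = H r^T mod 2 one row at a time:
  s_1 = 0 + 1 + 1 + 0 + 1 + 1 + 0 + 1 = 5 ≡ 1 (mod 2).
  s_2 = 0 + 1 + 0 + 0 + 1 + 1 + 0 + 1 = 4 ≡ 0 (mod 2).
  s_3 = 1 + 0 + 0 + 0 + 1 + 0 + 0 + 1 = 3 ≡ 1 (mod 2).
  s_4 = 1 + 0 + 1 + 0 + 1 + 0 + 1 + 1 = 5 ≡ 1 (mod 2).
s = (1, 0, 1, 1)^T — this equals column 11 of H (binary 1011), so error is at position 11.
Correct: flip bit 11 of r = 110010001101101 to get c = 110010001111101.


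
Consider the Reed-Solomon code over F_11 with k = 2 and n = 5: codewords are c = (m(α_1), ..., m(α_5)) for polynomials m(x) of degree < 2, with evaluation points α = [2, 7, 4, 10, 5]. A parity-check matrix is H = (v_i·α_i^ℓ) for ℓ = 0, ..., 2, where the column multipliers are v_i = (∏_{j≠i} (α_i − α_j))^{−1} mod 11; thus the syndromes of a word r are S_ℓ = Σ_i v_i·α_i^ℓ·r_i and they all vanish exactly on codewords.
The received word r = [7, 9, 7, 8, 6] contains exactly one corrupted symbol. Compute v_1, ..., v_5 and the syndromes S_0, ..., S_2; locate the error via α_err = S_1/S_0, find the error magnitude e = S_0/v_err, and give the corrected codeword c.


S = (1, 4, 5), error at position 3, error magnitude e = 8, c = [7, 9, 10, 8, 6].

Step 1: column multipliers v_i = (∏_{j≠i}(α_i − α_j))^{−1} mod 11.
  i = 1 (α = 2): (2−7)(2−4)(2−10)(2−5) = (−5)·(−2)·(−8)·(−3) = 240 ≡ 9, so v_1 = 9^{−1} = 5 (mod 11).
  i = 2 (α = 7): (7−2)(7−4)(7−10)(7−5) = 5·3·(−3)·2 = −90 ≡ 9, so v_2 = 9^{−1} = 5 (mod 11).
  i = 3 (α = 4): (4−2)(4−7)(4−10)(4−5) = 2·(−3)·(−6)·(−1) = −36 ≡ 8, so v_3 = 8^{−1} = 7 (mod 11).
  i = 4 (α = 10): (10−2)(10−7)(10−4)(10−5) = 8·3·6·5 = 720 ≡ 5, so v_4 = 5^{−1} = 9 (mod 11).
  i = 5 (α = 5): (5−2)(5−7)(5−4)(5−10) = 3·(−2)·1·(−5) = 30 ≡ 8, so v_5 = 8^{−1} = 7 (mod 11).
  v = [5, 5, 7, 9, 7].
Step 2: syndromes of r = [7, 9, 7, 8, 6] (all sums mod 11).
  S_0 = Σ v_i r_i = 5·7 + 5·9 + 7·7 + 9·8 + 7·6 = 243 ≡ 1.
  S_1 = Σ v_i α_i r_i = 5·2·7 + 5·7·9 + 7·4·7 + 9·10·8 + 7·5·6 = 1511 ≡ 4.
  α_i^2 mod 11 = [4, 5, 5, 1, 3].
  S_2 = Σ v_i α_i^2 r_i = 5·4·7 + 5·5·9 + 7·5·7 + 9·1·8 + 7·3·6 = 808 ≡ 5.
  S = (1, 4, 5) ≠ 0, so r is not a codeword (an error is present).
Step 3: locate the error. For a single error e at position i, S_ℓ = v_i·e·α_i^ℓ, so α_err = S_1/S_0.
  S_0^{−1} = 1^{−1} = 1 (mod 11), so α_err = 4·1 = 4 ≡ 4 = α_3. Error position i = 3.
  Consistency check: S_2/S_1 = 5·3 = 15 ≡ 4 = α_err ✓ (single-error assumption holds).
Step 4: error magnitude e = S_0/v_3 = S_0·∏_{j≠3}(α_3 − α_j) = 1·8 = 8 ≡ 8 (mod 11).
Step 5: correct position 3: c_3 = r_3 − e = 7 − 8 ≡ 10 (mod 11). Hence c = [7, 9, 10, 8, 6].
  Check: interpolating c through the α_i gives m(x) = 4 + 7·x (degree < 2) with m(α_i) = c_i for every i, so c is indeed a codeword.


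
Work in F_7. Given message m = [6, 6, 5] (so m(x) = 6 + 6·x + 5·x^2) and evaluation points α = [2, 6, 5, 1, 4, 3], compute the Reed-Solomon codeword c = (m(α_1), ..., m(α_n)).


c = [3, 5, 0, 3, 5, 6]

Message polynomial: m(x) = 6 + 6·x + 5·x^2 (mod 7).
For each evaluation point α_i, compute m(α_i) mod 7:
  α_1 = 2: Horner steps 5 → 2 → 3, so m(2) = 3.
  α_2 = 6: Horner steps 5 → 1 → 5, so m(6) = 5.
  α_3 = 5: Horner steps 5 → 3 → 0, so m(5) = 0.
  α_4 = 1: Horner steps 5 → 4 → 3, so m(1) = 3.
  α_5 = 4: Horner steps 5 → 5 → 5, so m(4) = 5.
  α_6 = 3: Horner steps 5 → 0 → 6, so m(3) = 6.
Codeword c = [3, 5, 0, 3, 5, 6] ∈ F_7^6.


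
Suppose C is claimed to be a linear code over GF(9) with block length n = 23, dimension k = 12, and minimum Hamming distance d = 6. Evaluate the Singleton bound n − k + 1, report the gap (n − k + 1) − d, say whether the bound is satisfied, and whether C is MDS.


Singleton RHS = n − k + 1 = 12, slack = 6, bound satisfied, not MDS.

Singleton bound: d ≤ n − k + 1.
Here n = 23, k = 12, so n − k + 1 = 12.
Given d = 6, check d ≤ 12: YES.
Slack = (n − k + 1) − d = 6.
The code is NOT MDS (slack = 6 > 0).
Description: the claimed parameters are [23, 12, 6]_9; such a code would be non-MDS.


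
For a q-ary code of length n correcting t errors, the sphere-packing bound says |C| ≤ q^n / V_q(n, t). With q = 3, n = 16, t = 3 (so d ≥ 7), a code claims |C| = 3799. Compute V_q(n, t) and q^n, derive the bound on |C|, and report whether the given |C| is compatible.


V_q(n, t) = 4993, q^n = 43046721, Hamming bound = 8621, |C| = 3799 ≤ bound (satisfied).

Step 1: Compute V_q(n, t) = Σ_{j=0}^3 C(n, j) (q−1)^j.
  j = 0: C(16,0)·(2)^0 = 1·1 = 1.
  j = 1: C(16,1)·(2)^1 = 16·2 = 32.
  j = 2: C(16,2)·(2)^2 = 120·4 = 480.
  j = 3: C(16,3)·(2)^3 = 560·8 = 4480.
  V_q(n, t) = 1 + 32 + 480 + 4480 = 4993.
Step 2: q^n = 3^16 = 43046721.
Step 3: Hamming bound ⌊q^n / V_q(n,t)⌋ = ⌊43046721/4993⌋ = 8621.
Step 4: Compare |C| = 3799 to 8621: satisfied.
The claimed |C| lies below the Hamming bound.


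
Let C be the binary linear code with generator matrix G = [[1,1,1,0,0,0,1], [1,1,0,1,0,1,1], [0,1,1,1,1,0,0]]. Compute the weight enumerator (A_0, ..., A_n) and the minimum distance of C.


Weight distribution: A_0 = 1, A_3 = 2, A_4 = 3, A_5 = 2. Minimum distance d = 3.

Enumerate all 2^3 = 8 messages m ∈ F_2^3.
For each, compute codeword c = mG in F_2^7, then tally its weight.
  m = 000 → c = 0000000, weight = 0.
  m = 100 → c = 1110001, weight = 4.
  m = 010 → c = 1101011, weight = 5.
  m = 110 → c = 0011010, weight = 3.
  m = 001 → c = 0111100, weight = 4.
  m = 101 → c = 1001101, weight = 4.
  m = 011 → c = 1010111, weight = 5.
  m = 111 → c = 0100110, weight = 3.
Tally weights:
  weight 0: 1 codewords.
  weight 3: 2 codewords.
  weight 4: 3 codewords.
  weight 5: 2 codewords.
Minimum distance d = smallest w > 0 with A_w > 0 = 3.
Sanity: Σ A_w = 8 = 2^3 = 8 ✓.


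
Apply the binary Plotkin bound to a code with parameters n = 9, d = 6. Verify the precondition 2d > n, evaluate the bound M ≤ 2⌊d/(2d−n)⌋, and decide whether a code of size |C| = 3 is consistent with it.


Plotkin bound M ≤ 4; given |C| = 3 ≤ bound (satisfied).

Check applicability: 2d = 12, n = 9.
2d − n = 3 > 0, so Plotkin applies.
Compute d/(2d−n) = 6/3 ≈ 2.0000.
⌊d/(2d−n)⌋ = 2.
Plotkin bound: M ≤ 2·2 = 4.
Given |C| = 3, check: satisfied.
This |C| is below the Plotkin bound.


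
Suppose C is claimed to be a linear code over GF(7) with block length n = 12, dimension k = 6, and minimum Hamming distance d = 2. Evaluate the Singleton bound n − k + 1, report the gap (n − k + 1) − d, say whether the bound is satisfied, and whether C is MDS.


Singleton RHS = n − k + 1 = 7, slack = 5, bound satisfied, not MDS.

Singleton bound: d ≤ n − k + 1.
Here n = 12, k = 6, so n − k + 1 = 7.
Given d = 2, check d ≤ 7: YES.
Slack = (n − k + 1) − d = 5.
The code is NOT MDS (slack = 5 > 0).
Description: the claimed parameters are [12, 6, 2]_7; such a code would be non-MDS.


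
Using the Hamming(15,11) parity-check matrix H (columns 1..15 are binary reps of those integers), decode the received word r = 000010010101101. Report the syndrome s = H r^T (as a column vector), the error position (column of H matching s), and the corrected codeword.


s = (1, 0, 0, 1)^T, error position = 9, corrected codeword c = 000010011101101

Compute s = H r^T mod 2 one row at a time:
  s_1 = 1 + 0 + 1 + 0 + 1 + 1 + 0 + 1 = 5 ≡ 1 (mod 2).
  s_2 = 0 + 1 + 0 + 0 + 1 + 1 + 0 + 1 = 4 ≡ 0 (mod 2).
  s_3 = 0 + 0 + 0 + 0 + 1 + 0 + 0 + 1 = 2 ≡ 0 (mod 2).
  s_4 = 0 + 0 + 1 + 0 + 0 + 0 + 1 + 1 = 3 ≡ 1 (mod 2).
s = (1, 0, 0, 1)^T — this equals column 9 of H (binary 1001), so error is at position 9.
Correct: flip bit 9 of r = 000010010101101 to get c = 000010011101101.


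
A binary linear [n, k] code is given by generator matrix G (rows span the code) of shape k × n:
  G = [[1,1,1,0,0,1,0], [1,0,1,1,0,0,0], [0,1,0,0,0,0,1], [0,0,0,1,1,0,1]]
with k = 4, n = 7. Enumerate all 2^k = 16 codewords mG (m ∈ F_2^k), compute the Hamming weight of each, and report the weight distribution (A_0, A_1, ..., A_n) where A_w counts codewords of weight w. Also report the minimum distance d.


Weight distribution: A_0 = 1, A_2 = 2, A_3 = 5, A_4 = 5, A_5 = 2, A_7 = 1. Minimum distance d = 2.

Enumerate all 2^4 = 16 messages m ∈ F_2^4.
For each, compute codeword c = mG in F_2^7, then tally its weight.
  m = 0000 → c = 0000000, weight = 0.
  m = 1000 → c = 1110010, weight = 4.
  m = 0100 → c = 1011000, weight = 3.
  m = 1100 → c = 0101010, weight = 3.
  m = 0010 → c = 0100001, weight = 2.
  m = 1010 → c = 1010011, weight = 4.
  m = 0110 → c = 1111001, weight = 5.
  m = 1110 → c = 0001011, weight = 3.
  m = 0001 → c = 0001101, weight = 3.
  m = 1001 → c = 1111111, weight = 7.
  m = 0101 → c = 1010101, weight = 4.
  m = 1101 → c = 0100111, weight = 4.
  m = 0011 → c = 0101100, weight = 3.
  m = 1011 → c = 1011110, weight = 5.
  m = 0111 → c = 1110100, weight = 4.
  m = 1111 → c = 0000110, weight = 2.
Tally weights:
  weight 0: 1 codewords.
  weight 2: 2 codewords.
  weight 3: 5 codewords.
  weight 4: 5 codewords.
  weight 5: 2 codewords.
  weight 7: 1 codewords.
Minimum distance d = smallest w > 0 with A_w > 0 = 2.
Sanity: Σ A_w = 16 = 2^4 = 16 ✓.


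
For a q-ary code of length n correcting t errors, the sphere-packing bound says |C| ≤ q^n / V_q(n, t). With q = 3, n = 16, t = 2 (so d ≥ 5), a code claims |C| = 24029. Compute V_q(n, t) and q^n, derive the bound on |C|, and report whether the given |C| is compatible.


V_q(n, t) = 513, q^n = 43046721, Hamming bound = 83911, |C| = 24029 ≤ bound (satisfied).

Step 1: Compute V_q(n, t) = Σ_{j=0}^2 C(n, j) (q−1)^j.
  j = 0: C(16,0)·(2)^0 = 1·1 = 1.
  j = 1: C(16,1)·(2)^1 = 16·2 = 32.
  j = 2: C(16,2)·(2)^2 = 120·4 = 480.
  V_q(n, t) = 1 + 32 + 480 = 513.
Step 2: q^n = 3^16 = 43046721.
Step 3: Hamming bound ⌊q^n / V_q(n,t)⌋ = ⌊43046721/513⌋ = 83911.
Step 4: Compare |C| = 24029 to 83911: satisfied.
The claimed |C| lies below the Hamming bound.


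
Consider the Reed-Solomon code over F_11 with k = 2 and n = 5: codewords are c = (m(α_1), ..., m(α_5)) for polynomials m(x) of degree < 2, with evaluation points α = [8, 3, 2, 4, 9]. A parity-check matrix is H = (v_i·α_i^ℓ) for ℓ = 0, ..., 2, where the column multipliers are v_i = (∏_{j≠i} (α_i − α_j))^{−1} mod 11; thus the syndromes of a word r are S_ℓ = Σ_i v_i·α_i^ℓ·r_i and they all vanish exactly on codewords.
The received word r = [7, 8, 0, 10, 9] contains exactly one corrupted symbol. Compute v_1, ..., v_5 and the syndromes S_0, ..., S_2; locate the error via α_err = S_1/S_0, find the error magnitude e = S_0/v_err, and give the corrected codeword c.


S = (7, 3, 6), error at position 3, error magnitude e = 5, c = [7, 8, 6, 10, 9].

Step 1: column multipliers v_i = (∏_{j≠i}(α_i − α_j))^{−1} mod 11.
  i = 1 (α = 8): (8−3)(8−2)(8−4)(8−9) = 5·6·4·(−1) = −120 ≡ 1, so v_1 = 1^{−1} = 1 (mod 11).
  i = 2 (α = 3): (3−8)(3−2)(3−4)(3−9) = (−5)·1·(−1)·(−6) = −30 ≡ 3, so v_2 = 3^{−1} = 4 (mod 11).
  i = 3 (α = 2): (2−8)(2−3)(2−4)(2−9) = (−6)·(−1)·(−2)·(−7) = 84 ≡ 7, so v_3 = 7^{−1} = 8 (mod 11).
  i = 4 (α = 4): (4−8)(4−3)(4−2)(4−9) = (−4)·1·2·(−5) = 40 ≡ 7, so v_4 = 7^{−1} = 8 (mod 11).
  i = 5 (α = 9): (9−8)(9−3)(9−2)(9−4) = 1·6·7·5 = 210 ≡ 1, so v_5 = 1^{−1} = 1 (mod 11).
  v = [1, 4, 8, 8, 1].
Step 2: syndromes of r = [7, 8, 0, 10, 9] (all sums mod 11).
  S_0 = Σ v_i r_i = 1·7 + 4·8 + 8·0 + 8·10 + 1·9 = 128 ≡ 7.
  S_1 = Σ v_i α_i r_i = 1·8·7 + 4·3·8 + 8·2·0 + 8·4·10 + 1·9·9 = 553 ≡ 3.
  α_i^2 mod 11 = [9, 9, 4, 5, 4].
  S_2 = Σ v_i α_i^2 r_i = 1·9·7 + 4·9·8 + 8·4·0 + 8·5·10 + 1·4·9 = 787 ≡ 6.
  S = (7, 3, 6) ≠ 0, so r is not a codeword (an error is present).
Step 3: locate the error. For a single error e at position i, S_ℓ = v_i·e·α_i^ℓ, so α_err = S_1/S_0.
  S_0^{−1} = 7^{−1} = 8 (mod 11), so α_err = 3·8 = 24 ≡ 2 = α_3. Error position i = 3.
  Consistency check: S_2/S_1 = 6·4 = 24 ≡ 2 = α_err ✓ (single-error assumption holds).
Step 4: error magnitude e = S_0/v_3 = S_0·∏_{j≠3}(α_3 − α_j) = 7·7 = 49 ≡ 5 (mod 11).
Step 5: correct position 3: c_3 = r_3 − e = 0 − 5 ≡ 6 (mod 11). Hence c = [7, 8, 6, 10, 9].
  Check: interpolating c through the α_i gives m(x) = 2 + 2·x (degree < 2) with m(α_i) = c_i for every i, so c is indeed a codeword.


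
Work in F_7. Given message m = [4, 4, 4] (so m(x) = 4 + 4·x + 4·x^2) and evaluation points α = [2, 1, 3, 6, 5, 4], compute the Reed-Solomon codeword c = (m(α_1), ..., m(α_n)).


c = [0, 5, 3, 4, 5, 0]

Message polynomial: m(x) = 4 + 4·x + 4·x^2 (mod 7).
For each evaluation point α_i, compute m(α_i) mod 7:
  α_1 = 2: Horner steps 4 → 5 → 0, so m(2) = 0.
  α_2 = 1: Horner steps 4 → 1 → 5, so m(1) = 5.
  α_3 = 3: Horner steps 4 → 2 → 3, so m(3) = 3.
  α_4 = 6: Horner steps 4 → 0 → 4, so m(6) = 4.
  α_5 = 5: Horner steps 4 → 3 → 5, so m(5) = 5.
  α_6 = 4: Horner steps 4 → 6 → 0, so m(4) = 0.
Codeword c = [0, 5, 3, 4, 5, 0] ∈ F_7^6.


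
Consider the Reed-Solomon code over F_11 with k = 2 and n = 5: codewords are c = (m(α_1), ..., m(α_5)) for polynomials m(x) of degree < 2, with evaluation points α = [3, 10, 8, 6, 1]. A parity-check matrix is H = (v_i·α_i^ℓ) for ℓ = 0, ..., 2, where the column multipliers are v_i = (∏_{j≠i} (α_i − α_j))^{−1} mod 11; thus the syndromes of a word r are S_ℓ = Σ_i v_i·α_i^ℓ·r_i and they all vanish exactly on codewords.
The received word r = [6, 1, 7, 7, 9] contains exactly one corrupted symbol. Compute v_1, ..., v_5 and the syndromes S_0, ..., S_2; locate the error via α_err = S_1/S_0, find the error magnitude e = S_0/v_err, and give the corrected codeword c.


S = (1, 8, 9), error at position 3, error magnitude e = 3, c = [6, 1, 4, 7, 9].

Step 1: column multipliers v_i = (∏_{j≠i}(α_i − α_j))^{−1} mod 11.
  i = 1 (α = 3): (3−10)(3−8)(3−6)(3−1) = (−7)·(−5)·(−3)·2 = −210 ≡ 10, so v_1 = 10^{−1} = 10 (mod 11).
  i = 2 (α = 10): (10−3)(10−8)(10−6)(10−1) = 7·2·4·9 = 504 ≡ 9, so v_2 = 9^{−1} = 5 (mod 11).
  i = 3 (α = 8): (8−3)(8−10)(8−6)(8−1) = 5·(−2)·2·7 = −140 ≡ 3, so v_3 = 3^{−1} = 4 (mod 11).
  i = 4 (α = 6): (6−3)(6−10)(6−8)(6−1) = 3·(−4)·(−2)·5 = 120 ≡ 10, so v_4 = 10^{−1} = 10 (mod 11).
  i = 5 (α = 1): (1−3)(1−10)(1−8)(1−6) = (−2)·(−9)·(−7)·(−5) = 630 ≡ 3, so v_5 = 3^{−1} = 4 (mod 11).
  v = [10, 5, 4, 10, 4].
Step 2: syndromes of r = [6, 1, 7, 7, 9] (all sums mod 11).
  S_0 = Σ v_i r_i = 10·6 + 5·1 + 4·7 + 10·7 + 4·9 = 199 ≡ 1.
  S_1 = Σ v_i α_i r_i = 10·3·6 + 5·10·1 + 4·8·7 + 10·6·7 + 4·1·9 = 910 ≡ 8.
  α_i^2 mod 11 = [9, 1, 9, 3, 1].
  S_2 = Σ v_i α_i^2 r_i = 10·9·6 + 5·1·1 + 4·9·7 + 10·3·7 + 4·1·9 = 1043 ≡ 9.
  S = (1, 8, 9) ≠ 0, so r is not a codeword (an error is present).
Step 3: locate the error. For a single error e at position i, S_ℓ = v_i·e·α_i^ℓ, so α_err = S_1/S_0.
  S_0^{−1} = 1^{−1} = 1 (mod 11), so α_err = 8·1 = 8 ≡ 8 = α_3. Error position i = 3.
  Consistency check: S_2/S_1 = 9·7 = 63 ≡ 8 = α_err ✓ (single-error assumption holds).
Step 4: error magnitude e = S_0/v_3 = S_0·∏_{j≠3}(α_3 − α_j) = 1·3 = 3 ≡ 3 (mod 11).
Step 5: correct position 3: c_3 = r_3 − e = 7 − 3 ≡ 4 (mod 11). Hence c = [6, 1, 4, 7, 9].
  Check: interpolating c through the α_i gives m(x) = 5 + 4·x (degree < 2) with m(α_i) = c_i for every i, so c is indeed a codeword.


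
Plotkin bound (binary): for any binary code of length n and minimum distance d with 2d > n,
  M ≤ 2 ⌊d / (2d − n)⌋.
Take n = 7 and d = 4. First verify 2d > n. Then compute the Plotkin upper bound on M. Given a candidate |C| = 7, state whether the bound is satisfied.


Plotkin bound M ≤ 8; given |C| = 7 ≤ bound (satisfied).

Check applicability: 2d = 8, n = 7.
2d − n = 1 > 0, so Plotkin applies.
Compute d/(2d−n) = 4/1 ≈ 4.0000.
⌊d/(2d−n)⌋ = 4.
Plotkin bound: M ≤ 2·4 = 8.
Given |C| = 7, check: satisfied.
This |C| is below the Plotkin bound.


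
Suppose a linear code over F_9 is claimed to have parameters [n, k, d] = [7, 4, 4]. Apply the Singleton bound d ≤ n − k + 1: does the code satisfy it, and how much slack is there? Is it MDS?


Singleton RHS = n − k + 1 = 4, slack = 0, bound satisfied, MDS.

Singleton bound: d ≤ n − k + 1.
Here n = 7, k = 4, so n − k + 1 = 4.
Given d = 4, check d ≤ 4: YES.
Slack = (n − k + 1) − d = 0.
The code is MDS (slack = 0).
Description: the claimed parameters are [7, 4, 4]_9; such a code would be MDS (meets Singleton bound).


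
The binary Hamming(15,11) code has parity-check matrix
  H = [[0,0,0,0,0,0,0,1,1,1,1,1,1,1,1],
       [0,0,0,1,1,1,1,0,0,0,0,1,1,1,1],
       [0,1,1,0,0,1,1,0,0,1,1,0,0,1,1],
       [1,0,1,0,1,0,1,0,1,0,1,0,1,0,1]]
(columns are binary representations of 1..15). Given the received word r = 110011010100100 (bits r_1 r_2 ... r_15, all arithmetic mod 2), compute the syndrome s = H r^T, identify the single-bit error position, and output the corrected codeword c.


s = (1, 1, 1, 1)^T, error position = 15, corrected codeword c = 110011010100101

Compute s = H r^T mod 2 one row at a time:
  s_1 = 1 + 0 + 1 + 0 + 0 + 1 + 0 + 0 = 3 ≡ 1 (mod 2).
  s_2 = 0 + 1 + 1 + 0 + 0 + 1 + 0 + 0 = 3 ≡ 1 (mod 2).
  s_3 = 1 + 0 + 1 + 0 + 1 + 0 + 0 + 0 = 3 ≡ 1 (mod 2).
  s_4 = 1 + 0 + 1 + 0 + 0 + 0 + 1 + 0 = 3 ≡ 1 (mod 2).
s = (1, 1, 1, 1)^T — this equals column 15 of H (binary 1111), so error is at position 15.
Correct: flip bit 15 of r = 110011010100100 to get c = 110011010100101.


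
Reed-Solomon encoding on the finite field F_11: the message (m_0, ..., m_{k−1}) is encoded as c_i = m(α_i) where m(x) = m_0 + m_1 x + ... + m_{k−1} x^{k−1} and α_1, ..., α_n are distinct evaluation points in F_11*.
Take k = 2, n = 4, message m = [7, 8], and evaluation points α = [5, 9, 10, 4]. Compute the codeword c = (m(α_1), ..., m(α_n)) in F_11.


c = [3, 2, 10, 6]

Message polynomial: m(x) = 7 + 8·x (mod 11).
For each evaluation point α_i, compute m(α_i) mod 11:
  α_1 = 5: Horner steps 8 → 3, so m(5) = 3.
  α_2 = 9: Horner steps 8 → 2, so m(9) = 2.
  α_3 = 10: Horner steps 8 → 10, so m(10) = 10.
  α_4 = 4: Horner steps 8 → 6, so m(4) = 6.
Codeword c = [3, 2, 10, 6] ∈ F_11^4.


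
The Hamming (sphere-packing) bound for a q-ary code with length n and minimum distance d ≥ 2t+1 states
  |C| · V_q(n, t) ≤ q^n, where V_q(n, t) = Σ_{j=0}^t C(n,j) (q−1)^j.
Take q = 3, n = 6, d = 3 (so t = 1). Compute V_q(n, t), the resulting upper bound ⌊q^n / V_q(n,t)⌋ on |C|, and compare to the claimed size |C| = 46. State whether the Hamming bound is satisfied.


V_q(n, t) = 13, q^n = 729, Hamming bound = 56, |C| = 46 ≤ bound (satisfied).

Step 1: Compute V_q(n, t) = Σ_{j=0}^1 C(n, j) (q−1)^j.
  j = 0: C(6,0)·(2)^0 = 1·1 = 1.
  j = 1: C(6,1)·(2)^1 = 6·2 = 12.
  V_q(n, t) = 1 + 12 = 13.
Step 2: q^n = 3^6 = 729.
Step 3: Hamming bound ⌊q^n / V_q(n,t)⌋ = ⌊729/13⌋ = 56.
Step 4: Compare |C| = 46 to 56: satisfied.
The claimed |C| lies below the Hamming bound.


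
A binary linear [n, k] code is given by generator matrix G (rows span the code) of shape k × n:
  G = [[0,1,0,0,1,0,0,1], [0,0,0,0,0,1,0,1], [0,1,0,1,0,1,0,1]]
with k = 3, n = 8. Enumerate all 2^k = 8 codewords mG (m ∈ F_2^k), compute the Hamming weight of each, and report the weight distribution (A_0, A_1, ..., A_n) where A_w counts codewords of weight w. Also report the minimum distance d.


Weight distribution: A_0 = 1, A_2 = 2, A_3 = 4, A_4 = 1. Minimum distance d = 2.

Enumerate all 2^3 = 8 messages m ∈ F_2^3.
For each, compute codeword c = mG in F_2^8, then tally its weight.
  m = 000 → c = 00000000, weight = 0.
  m = 100 → c = 01001001, weight = 3.
  m = 010 → c = 00000101, weight = 2.
  m = 110 → c = 01001100, weight = 3.
  m = 001 → c = 01010101, weight = 4.
  m = 101 → c = 00011100, weight = 3.
  m = 011 → c = 01010000, weight = 2.
  m = 111 → c = 00011001, weight = 3.
Tally weights:
  weight 0: 1 codewords.
  weight 2: 2 codewords.
  weight 3: 4 codewords.
  weight 4: 1 codewords.
Minimum distance d = smallest w > 0 with A_w > 0 = 2.
Sanity: Σ A_w = 8 = 2^3 = 8 ✓.


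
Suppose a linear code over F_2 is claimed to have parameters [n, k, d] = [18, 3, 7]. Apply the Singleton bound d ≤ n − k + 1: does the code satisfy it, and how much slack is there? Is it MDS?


Singleton RHS = n − k + 1 = 16, slack = 9, bound satisfied, not MDS.

Singleton bound: d ≤ n − k + 1.
Here n = 18, k = 3, so n − k + 1 = 16.
Given d = 7, check d ≤ 16: YES.
Slack = (n − k + 1) − d = 9.
The code is NOT MDS (slack = 9 > 0).
Description: the claimed parameters are [18, 3, 7]_2; such a code would be non-MDS.


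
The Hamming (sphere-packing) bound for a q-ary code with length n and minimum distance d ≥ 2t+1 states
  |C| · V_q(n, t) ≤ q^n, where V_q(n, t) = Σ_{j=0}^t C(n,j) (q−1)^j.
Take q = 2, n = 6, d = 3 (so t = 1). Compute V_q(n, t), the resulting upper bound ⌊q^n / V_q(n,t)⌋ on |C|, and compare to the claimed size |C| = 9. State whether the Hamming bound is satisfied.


V_q(n, t) = 7, q^n = 64, Hamming bound = 9, |C| = 9 ≤ bound (satisfied).

Step 1: Compute V_q(n, t) = Σ_{j=0}^1 C(n, j) (q−1)^j.
  j = 0: C(6,0)·(1)^0 = 1·1 = 1.
  j = 1: C(6,1)·(1)^1 = 6·1 = 6.
  V_q(n, t) = 1 + 6 = 7.
Step 2: q^n = 2^6 = 64.
Step 3: Hamming bound ⌊q^n / V_q(n,t)⌋ = ⌊64/7⌋ = 9.
Step 4: Compare |C| = 9 to 9: satisfied.
The claimed |C| lies at the Hamming bound (tight).


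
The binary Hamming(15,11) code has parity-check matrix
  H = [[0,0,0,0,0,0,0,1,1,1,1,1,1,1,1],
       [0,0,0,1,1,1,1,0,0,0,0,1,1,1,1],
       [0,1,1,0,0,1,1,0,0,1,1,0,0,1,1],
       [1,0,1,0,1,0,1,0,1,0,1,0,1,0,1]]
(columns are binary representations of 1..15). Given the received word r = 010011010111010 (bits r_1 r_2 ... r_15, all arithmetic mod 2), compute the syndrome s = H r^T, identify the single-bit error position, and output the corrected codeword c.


s = (1, 0, 1, 0)^T, error position = 10, corrected codeword c = 010011010011010

Compute s = H r^T mod 2 one row at a time:
  s_1 = 1 + 0 + 1 + 1 + 1 + 0 + 1 + 0 = 5 ≡ 1 (mod 2).
  s_2 = 0 + 1 + 1 + 0 + 1 + 0 + 1 + 0 = 4 ≡ 0 (mod 2).
  s_3 = 1 + 0 + 1 + 0 + 1 + 1 + 1 + 0 = 5 ≡ 1 (mod 2).
  s_4 = 0 + 0 + 1 + 0 + 0 + 1 + 0 + 0 = 2 ≡ 0 (mod 2).
s = (1, 0, 1, 0)^T — this equals column 10 of H (binary 1010), so error is at position 10.
Correct: flip bit 10 of r = 010011010111010 to get c = 010011010011010.


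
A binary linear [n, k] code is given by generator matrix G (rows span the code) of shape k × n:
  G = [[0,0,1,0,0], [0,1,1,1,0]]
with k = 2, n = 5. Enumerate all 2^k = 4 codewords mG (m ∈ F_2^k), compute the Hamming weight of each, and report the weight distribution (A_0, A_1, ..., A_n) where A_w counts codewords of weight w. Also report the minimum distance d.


Weight distribution: A_0 = 1, A_1 = 1, A_2 = 1, A_3 = 1. Minimum distance d = 1.

Enumerate all 2^2 = 4 messages m ∈ F_2^2.
For each, compute codeword c = mG in F_2^5, then tally its weight.
  m = 00 → c = 00000, weight = 0.
  m = 10 → c = 00100, weight = 1.
  m = 01 → c = 01110, weight = 3.
  m = 11 → c = 01010, weight = 2.
Tally weights:
  weight 0: 1 codewords.
  weight 1: 1 codewords.
  weight 2: 1 codewords.
  weight 3: 1 codewords.
Minimum distance d = smallest w > 0 with A_w > 0 = 1.
Sanity: Σ A_w = 4 = 2^2 = 4 ✓.


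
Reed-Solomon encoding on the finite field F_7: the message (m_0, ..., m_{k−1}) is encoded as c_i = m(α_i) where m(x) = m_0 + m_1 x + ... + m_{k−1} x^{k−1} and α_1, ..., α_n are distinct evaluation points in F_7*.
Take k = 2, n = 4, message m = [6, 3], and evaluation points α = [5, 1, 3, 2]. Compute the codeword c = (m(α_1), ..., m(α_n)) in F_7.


c = [0, 2, 1, 5]

Message polynomial: m(x) = 6 + 3·x (mod 7).
For each evaluation point α_i, compute m(α_i) mod 7:
  α_1 = 5: Horner steps 3 → 0, so m(5) = 0.
  α_2 = 1: Horner steps 3 → 2, so m(1) = 2.
  α_3 = 3: Horner steps 3 → 1, so m(3) = 1.
  α_4 = 2: Horner steps 3 → 5, so m(2) = 5.
Codeword c = [0, 2, 1, 5] ∈ F_7^4.


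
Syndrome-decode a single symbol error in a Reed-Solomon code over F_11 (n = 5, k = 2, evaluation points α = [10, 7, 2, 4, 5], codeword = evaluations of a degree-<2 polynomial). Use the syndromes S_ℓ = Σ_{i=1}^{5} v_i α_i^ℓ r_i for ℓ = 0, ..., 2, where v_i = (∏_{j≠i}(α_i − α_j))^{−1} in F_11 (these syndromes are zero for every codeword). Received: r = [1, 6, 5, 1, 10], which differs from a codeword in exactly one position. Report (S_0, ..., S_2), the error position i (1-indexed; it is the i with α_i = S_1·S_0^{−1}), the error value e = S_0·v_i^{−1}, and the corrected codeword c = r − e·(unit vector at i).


S = (9, 2, 9), error at position 1, error magnitude e = 1, c = [0, 6, 5, 1, 10].

Step 1: column multipliers v_i = (∏_{j≠i}(α_i − α_j))^{−1} mod 11.
  i = 1 (α = 10): (10−7)(10−2)(10−4)(10−5) = 3·8·6·5 = 720 ≡ 5, so v_1 = 5^{−1} = 9 (mod 11).
  i = 2 (α = 7): (7−10)(7−2)(7−4)(7−5) = (−3)·5·3·2 = −90 ≡ 9, so v_2 = 9^{−1} = 5 (mod 11).
  i = 3 (α = 2): (2−10)(2−7)(2−4)(2−5) = (−8)·(−5)·(−2)·(−3) = 240 ≡ 9, so v_3 = 9^{−1} = 5 (mod 11).
  i = 4 (α = 4): (4−10)(4−7)(4−2)(4−5) = (−6)·(−3)·2·(−1) = −36 ≡ 8, so v_4 = 8^{−1} = 7 (mod 11).
  i = 5 (α = 5): (5−10)(5−7)(5−2)(5−4) = (−5)·(−2)·3·1 = 30 ≡ 8, so v_5 = 8^{−1} = 7 (mod 11).
  v = [9, 5, 5, 7, 7].
Step 2: syndromes of r = [1, 6, 5, 1, 10] (all sums mod 11).
  S_0 = Σ v_i r_i = 9·1 + 5·6 + 5·5 + 7·1 + 7·10 = 141 ≡ 9.
  S_1 = Σ v_i α_i r_i = 9·10·1 + 5·7·6 + 5·2·5 + 7·4·1 + 7·5·10 = 728 ≡ 2.
  α_i^2 mod 11 = [1, 5, 4, 5, 3].
  S_2 = Σ v_i α_i^2 r_i = 9·1·1 + 5·5·6 + 5·4·5 + 7·5·1 + 7·3·10 = 504 ≡ 9.
  S = (9, 2, 9) ≠ 0, so r is not a codeword (an error is present).
Step 3: locate the error. For a single error e at position i, S_ℓ = v_i·e·α_i^ℓ, so α_err = S_1/S_0.
  S_0^{−1} = 9^{−1} = 5 (mod 11), so α_err = 2·5 = 10 ≡ 10 = α_1. Error position i = 1.
  Consistency check: S_2/S_1 = 9·6 = 54 ≡ 10 = α_err ✓ (single-error assumption holds).
Step 4: error magnitude e = S_0/v_1 = S_0·∏_{j≠1}(α_1 − α_j) = 9·5 = 45 ≡ 1 (mod 11).
Step 5: correct position 1: c_1 = r_1 − e = 1 − 1 ≡ 0 (mod 11). Hence c = [0, 6, 5, 1, 10].
  Check: interpolating c through the α_i gives m(x) = 9 + 9·x (degree < 2) with m(α_i) = c_i for every i, so c is indeed a codeword.


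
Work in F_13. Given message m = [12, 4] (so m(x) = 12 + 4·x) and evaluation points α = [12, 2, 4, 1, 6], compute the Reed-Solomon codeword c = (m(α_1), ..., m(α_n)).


c = [8, 7, 2, 3, 10]

Message polynomial: m(x) = 12 + 4·x (mod 13).
For each evaluation point α_i, compute m(α_i) mod 13:
  α_1 = 12: Horner steps 4 → 8, so m(12) = 8.
  α_2 = 2: Horner steps 4 → 7, so m(2) = 7.
  α_3 = 4: Horner steps 4 → 2, so m(4) = 2.
  α_4 = 1: Horner steps 4 → 3, so m(1) = 3.
  α_5 = 6: Horner steps 4 → 10, so m(6) = 10.
Codeword c = [8, 7, 2, 3, 10] ∈ F_13^5.


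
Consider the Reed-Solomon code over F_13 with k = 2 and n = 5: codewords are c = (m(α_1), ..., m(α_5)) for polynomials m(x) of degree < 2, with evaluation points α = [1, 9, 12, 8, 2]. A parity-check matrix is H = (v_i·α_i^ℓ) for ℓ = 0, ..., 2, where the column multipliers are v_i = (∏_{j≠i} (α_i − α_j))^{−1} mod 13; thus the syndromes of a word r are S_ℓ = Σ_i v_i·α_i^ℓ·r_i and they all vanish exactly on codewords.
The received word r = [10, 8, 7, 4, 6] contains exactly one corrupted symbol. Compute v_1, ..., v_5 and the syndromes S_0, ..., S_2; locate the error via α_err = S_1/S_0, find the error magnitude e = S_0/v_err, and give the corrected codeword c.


S = (12, 12, 12), error at position 1, error magnitude e = 8, c = [2, 8, 7, 4, 6].

Step 1: column multipliers v_i = (∏_{j≠i}(α_i − α_j))^{−1} mod 13.
  i = 1 (α = 1): (1−9)(1−12)(1−8)(1−2) = (−8)·(−11)·(−7)·(−1) = 616 ≡ 5, so v_1 = 5^{−1} = 8 (mod 13).
  i = 2 (α = 9): (9−1)(9−12)(9−8)(9−2) = 8·(−3)·1·7 = −168 ≡ 1, so v_2 = 1^{−1} = 1 (mod 13).
  i = 3 (α = 12): (12−1)(12−9)(12−8)(12−2) = 11·3·4·10 = 1320 ≡ 7, so v_3 = 7^{−1} = 2 (mod 13).
  i = 4 (α = 8): (8−1)(8−9)(8−12)(8−2) = 7·(−1)·(−4)·6 = 168 ≡ 12, so v_4 = 12^{−1} = 12 (mod 13).
  i = 5 (α = 2): (2−1)(2−9)(2−12)(2−8) = 1·(−7)·(−10)·(−6) = −420 ≡ 9, so v_5 = 9^{−1} = 3 (mod 13).
  v = [8, 1, 2, 12, 3].
Step 2: syndromes of r = [10, 8, 7, 4, 6] (all sums mod 13).
  S_0 = Σ v_i r_i = 8·10 + 1·8 + 2·7 + 12·4 + 3·6 = 168 ≡ 12.
  S_1 = Σ v_i α_i r_i = 8·1·10 + 1·9·8 + 2·12·7 + 12·8·4 + 3·2·6 = 740 ≡ 12.
  α_i^2 mod 13 = [1, 3, 1, 12, 4].
  S_2 = Σ v_i α_i^2 r_i = 8·1·10 + 1·3·8 + 2·1·7 + 12·12·4 + 3·4·6 = 766 ≡ 12.
  S = (12, 12, 12) ≠ 0, so r is not a codeword (an error is present).
Step 3: locate the error. For a single error e at position i, S_ℓ = v_i·e·α_i^ℓ, so α_err = S_1/S_0.
  S_0^{−1} = 12^{−1} = 12 (mod 13), so α_err = 12·12 = 144 ≡ 1 = α_1. Error position i = 1.
  Consistency check: S_2/S_1 = 12·12 = 144 ≡ 1 = α_err ✓ (single-error assumption holds).
Step 4: error magnitude e = S_0/v_1 = S_0·∏_{j≠1}(α_1 − α_j) = 12·5 = 60 ≡ 8 (mod 13).
Step 5: correct position 1: c_1 = r_1 − e = 10 − 8 ≡ 2 (mod 13). Hence c = [2, 8, 7, 4, 6].
  Check: interpolating c through the α_i gives m(x) = 11 + 4·x (degree < 2) with m(α_i) = c_i for every i, so c is indeed a codeword.
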